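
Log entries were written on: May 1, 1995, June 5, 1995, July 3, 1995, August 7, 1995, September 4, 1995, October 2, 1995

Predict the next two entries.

These are Mondays at 28- or 35-day spacing (35, 28, 35, 28, 28).
The pattern: 1st Monday of the month.
November 1995 — 1st Monday is November 6, 1995.
1st Monday of December 1995: December 4, 1995.

November 6, 1995; December 4, 1995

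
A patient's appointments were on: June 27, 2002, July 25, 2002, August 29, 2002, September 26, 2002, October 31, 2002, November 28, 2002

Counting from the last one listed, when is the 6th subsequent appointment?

These are Thursdays with 28, 35, 28, 35, 28-day gaps.
Each is the final Thursday of its month — August 29, 2002 is past the 28th, so '4th Thursday' doesn't fit.
Last Thursday of December 2002: December 26, 2002.
Last Thursday of January 2003: January 30, 2003.
February 2003 ends with Thursday February 27, 2003.
Last Thursday of March 2003: March 27, 2003.
Last Thursday of April 2003: April 24, 2003.
Last Thursday of May 2003: May 29, 2003.

May 29, 2003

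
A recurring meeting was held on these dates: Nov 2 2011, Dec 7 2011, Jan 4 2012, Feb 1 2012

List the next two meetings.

Mar 7 2012, Apr 4 2012

Gaps: 35, 28, 28 days — a mix of 28 and 35. Every date is a Wednesday.
Each is the 1st Wednesday of its month.
1st Wednesday of March 2012: Mar 7 2012.
April 2012 — 1st Wednesday is Apr 4 2012.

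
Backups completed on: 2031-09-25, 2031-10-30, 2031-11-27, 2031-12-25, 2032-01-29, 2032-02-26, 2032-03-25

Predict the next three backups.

Every date is a Thursday; gaps 35, 28, 28, 35, 28, 28 days.
Each is the last Thursday of its month (at least one falls on the 29th or later, ruling out '4th Thursday').
April 2032 ends with Thursday 2032-04-29.
May 2032 ends with Thursday 2032-05-27.
Last Thursday of June 2032: 2032-06-24.

2032-04-29, 2032-05-27, 2032-06-24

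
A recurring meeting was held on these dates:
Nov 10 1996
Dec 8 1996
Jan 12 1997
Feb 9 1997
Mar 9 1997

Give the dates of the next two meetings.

These are Sundays at 28- or 35-day spacing (28, 35, 28, 28).
The pattern: 2nd Sunday of the month.
April 1997 — 2nd Sunday is Apr 13 1997.
2nd Sunday of May 1997: May 11 1997.

Apr 13 1997, May 11 1997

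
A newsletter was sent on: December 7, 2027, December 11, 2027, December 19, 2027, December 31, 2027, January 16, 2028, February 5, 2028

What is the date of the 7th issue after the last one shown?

The spacing grows by 4 each time: 4, 8, 12, 16, 20 days.
Next gap: 24 days. February 5, 2028 + 24 days = February 29, 2028.
Next gap: 28 days. February 29, 2028 + 28 days = March 28, 2028.
Next gap: 32 days. March 28, 2028 + 32 days = April 29, 2028.
Next gap: 36 days. April 29, 2028 + 36 days = June 4, 2028.
Next gap: 40 days. June 4, 2028 + 40 days = July 14, 2028.
Next gap: 44 days. July 14, 2028 + 44 days = August 27, 2028.
Next gap: 48 days. August 27, 2028 + 48 days = October 14, 2028.

October 14, 2028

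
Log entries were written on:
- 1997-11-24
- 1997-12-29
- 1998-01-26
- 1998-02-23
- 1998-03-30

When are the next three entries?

1998-04-27, 1998-05-25, 1998-06-29

All Mondays; the gaps (35, 28, 28, 35) vary with month length.
This is the last Monday of each month.
Last Monday of April 1998: 1998-04-27.
Last Monday of May 1998: 1998-05-25.
Last Monday of June 1998: 1998-06-29.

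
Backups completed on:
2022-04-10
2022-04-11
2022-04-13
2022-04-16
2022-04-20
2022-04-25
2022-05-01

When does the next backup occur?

2022-05-08

The spacing grows by 1 each time: 1, 2, 3, 4, 5, 6 days.
Next gap: 7 days. 2022-05-01 + 7 days = 2022-05-08.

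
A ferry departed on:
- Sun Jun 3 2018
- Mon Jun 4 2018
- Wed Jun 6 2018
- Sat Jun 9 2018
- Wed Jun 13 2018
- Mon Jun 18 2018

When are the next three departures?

Sun Jun 24 2018, Sun Jul 1 2018, Mon Jul 9 2018

Gaps: 1, 2, 3, 4, 5 days — each gap is 1 larger than the previous one.
Next gap: 6 days. Mon Jun 18 2018 + 6 days = Sun Jun 24 2018.
Next gap: 7 days. Sun Jun 24 2018 + 7 days = Sun Jul 1 2018.
Next gap: 8 days. Sun Jul 1 2018 + 8 days = Mon Jul 9 2018.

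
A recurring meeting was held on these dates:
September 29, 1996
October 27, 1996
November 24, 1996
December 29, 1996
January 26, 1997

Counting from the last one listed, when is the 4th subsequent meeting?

May 25, 1997

Every date is a Sunday; gaps 28, 28, 35, 28 days.
Each is the last Sunday of its month (at least one falls on the 29th or later, ruling out '4th Sunday').
February 1997 ends with Sunday February 23, 1997.
March 1997 ends with Sunday March 30, 1997.
Last Sunday of April 1997: April 27, 1997.
May 1997 ends with Sunday May 25, 1997.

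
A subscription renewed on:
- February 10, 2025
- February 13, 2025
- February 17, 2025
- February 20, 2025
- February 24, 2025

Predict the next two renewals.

Every event lands on a Monday or Thursday (gaps cycle 3, 4, 3, 4).
So the schedule is: every Monday and Thursday.
Next Thursday: February 27, 2025.
The following Monday is March 3, 2025.

February 27, 2025; March 3, 2025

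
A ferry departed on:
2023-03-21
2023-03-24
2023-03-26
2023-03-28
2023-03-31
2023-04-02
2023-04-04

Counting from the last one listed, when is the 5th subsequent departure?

2023-04-16

Gaps: 3, 2, 2, 3, 2, 2 days — not constant, but cyclic with period 3.
The events fall on every Tuesday, Friday and Sunday.
Next Friday: 2023-04-07.
The following Sunday is 2023-04-09.
The following Tuesday is 2023-04-11.
Next Friday: 2023-04-14.
Next Sunday: 2023-04-16.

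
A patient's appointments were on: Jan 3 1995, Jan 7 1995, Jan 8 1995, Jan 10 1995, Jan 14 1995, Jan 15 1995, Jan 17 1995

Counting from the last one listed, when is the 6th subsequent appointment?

Every event lands on a Tuesday or Saturday or Sunday (gaps cycle 4, 1, 2, 4, 1, 2).
So the schedule is: every Tuesday, Saturday and Sunday.
Next Saturday: Jan 21 1995.
Next Sunday: Jan 22 1995.
Next Tuesday: Jan 24 1995.
The following Saturday is Jan 28 1995.
Next Sunday: Jan 29 1995.
The following Tuesday is Jan 31 1995.

Jan 31 1995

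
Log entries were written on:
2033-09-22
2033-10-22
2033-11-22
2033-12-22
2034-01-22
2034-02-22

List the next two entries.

2034-03-22, 2034-04-22

Each date is the 22nd; the gaps (30, 31, 30, 31, 31) track the month lengths.
The rule is the 22nd of each month.
Next: March 2034 → 2034-03-22.
April 2034: 2034-04-22.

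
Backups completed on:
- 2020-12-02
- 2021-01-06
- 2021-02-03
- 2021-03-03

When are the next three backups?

2021-04-07, 2021-05-05, 2021-06-02

These are Wednesdays at 28- or 35-day spacing (35, 28, 28).
The pattern: 1st Wednesday of the month.
1st Wednesday of April 2021: 2021-04-07.
1st Wednesday of May 2021: 2021-05-05.
June 2021 — 1st Wednesday is 2021-06-02.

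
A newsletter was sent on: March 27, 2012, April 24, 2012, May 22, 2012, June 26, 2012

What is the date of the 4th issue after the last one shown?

Gaps: 28, 28, 35 days — a mix of 28 and 35. Every date is a Tuesday.
Each is the 4th Tuesday of its month.
July 2012 — 4th Tuesday is July 24, 2012.
August 2012 — 4th Tuesday is August 28, 2012.
4th Tuesday of September 2012: September 25, 2012.
4th Tuesday of October 2012: October 23, 2012.

October 23, 2012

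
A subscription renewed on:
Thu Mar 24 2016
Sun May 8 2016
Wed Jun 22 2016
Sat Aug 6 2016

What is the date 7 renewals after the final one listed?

The spacing is 45, 45, 45 days — always 45 days.
Sat Aug 6 2016 + 45 days = Tue Sep 20 2016.
Tue Sep 20 2016 + 45 days = Fri Nov 4 2016.
Fri Nov 4 2016 + 45 days = Mon Dec 19 2016.
Mon Dec 19 2016 + 45 days = Thu Feb 2 2017.
Thu Feb 2 2017 + 45 days = Sun Mar 19 2017.
Sun Mar 19 2017 + 45 days = Wed May 3 2017.
Wed May 3 2017 + 45 days = Sat Jun 17 2017.

Sat Jun 17 2017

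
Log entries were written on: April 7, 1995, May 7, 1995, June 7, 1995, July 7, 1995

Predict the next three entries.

August 7, 1995; September 7, 1995; October 7, 1995

Each date is the 7th; the gaps (30, 31, 30) track the month lengths.
The rule is the 7th of each month.
August 1995: August 7, 1995.
Next: September 1995 → September 7, 1995.
October 1995: October 7, 1995.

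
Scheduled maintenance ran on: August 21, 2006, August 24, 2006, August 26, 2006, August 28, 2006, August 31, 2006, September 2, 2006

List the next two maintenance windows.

The gap pattern 3, 2, 2, 3, 2 repeats every 3 events.
These are the Mondays, Thursdays and Saturdays of each week.
Next Monday: September 4, 2006.
Next Thursday: September 7, 2006.

September 4, 2006; September 7, 2006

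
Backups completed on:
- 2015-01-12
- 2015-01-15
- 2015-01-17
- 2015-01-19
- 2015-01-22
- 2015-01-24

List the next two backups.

The gap pattern 3, 2, 2, 3, 2 repeats every 3 events.
These are the Mondays, Thursdays and Saturdays of each week.
The following Monday is 2015-01-26.
The following Thursday is 2015-01-29.

2015-01-26, 2015-01-29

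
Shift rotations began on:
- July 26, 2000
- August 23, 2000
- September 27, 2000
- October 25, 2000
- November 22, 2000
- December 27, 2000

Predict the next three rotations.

These are Wednesdays at 28- or 35-day spacing (28, 35, 28, 28, 35).
The pattern: 4th Wednesday of the month.
4th Wednesday of January 2001: January 24, 2001.
4th Wednesday of February 2001: February 28, 2001.
4th Wednesday of March 2001: March 28, 2001.

January 24, 2001; February 28, 2001; March 28, 2001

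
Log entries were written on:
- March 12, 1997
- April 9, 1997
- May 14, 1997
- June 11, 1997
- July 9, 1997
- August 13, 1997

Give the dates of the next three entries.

September 10, 1997; October 8, 1997; November 12, 1997

These are Wednesdays at 28- or 35-day spacing (28, 35, 28, 28, 35).
The pattern: 2nd Wednesday of the month.
September 1997 — 2nd Wednesday is September 10, 1997.
October 1997 — 2nd Wednesday is October 8, 1997.
November 1997 — 2nd Wednesday is November 12, 1997.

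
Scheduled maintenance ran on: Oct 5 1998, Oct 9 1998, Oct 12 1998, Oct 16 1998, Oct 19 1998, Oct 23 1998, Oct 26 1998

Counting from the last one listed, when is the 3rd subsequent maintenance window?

Gaps: 4, 3, 4, 3, 4, 3 days — not constant, but cyclic with period 2.
The events fall on every Monday and Friday.
Next Friday: Oct 30 1998.
The following Monday is Nov 2 1998.
Next Friday: Nov 6 1998.

Nov 6 1998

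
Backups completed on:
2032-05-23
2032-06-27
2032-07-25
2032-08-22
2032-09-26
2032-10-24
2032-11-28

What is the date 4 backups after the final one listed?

All dates are Sundays, 35, 28, 28, 35, 28, 35 days apart.
Specifically, the 4th Sunday of each month.
December 2032 — 4th Sunday is 2032-12-26.
4th Sunday of January 2033: 2033-01-23.
4th Sunday of February 2033: 2033-02-27.
4th Sunday of March 2033: 2033-03-27.

2033-03-27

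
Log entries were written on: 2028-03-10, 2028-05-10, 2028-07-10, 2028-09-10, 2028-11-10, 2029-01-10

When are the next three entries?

Each date is the 10th; the gaps (61, 61, 62, 61, 61) track the month lengths.
The rule is the 10th of every 2 months.
March 2029: 2029-03-10.
Next: May 2029 → 2029-05-10.
July 2029: 2029-07-10.

2029-03-10, 2029-05-10, 2029-07-10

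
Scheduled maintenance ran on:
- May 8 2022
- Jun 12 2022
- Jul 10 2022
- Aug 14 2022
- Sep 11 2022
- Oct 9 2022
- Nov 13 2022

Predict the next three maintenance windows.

Gaps: 35, 28, 35, 28, 28, 35 days — a mix of 28 and 35. Every date is a Sunday.
Each is the 2nd Sunday of its month.
2nd Sunday of December 2022: Dec 11 2022.
2nd Sunday of January 2023: Jan 8 2023.
February 2023 — 2nd Sunday is Feb 12 2023.

Dec 11 2022, Jan 8 2023, Feb 12 2023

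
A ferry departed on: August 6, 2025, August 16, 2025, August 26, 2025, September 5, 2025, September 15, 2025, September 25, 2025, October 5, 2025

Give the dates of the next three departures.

The spacing is 10, 10, 10, 10, 10, 10 days — always 10 days.
October 5, 2025 + 10 days = October 15, 2025.
October 15, 2025 + 10 days = October 25, 2025.
October 25, 2025 + 10 days = November 4, 2025.

October 15, 2025; October 25, 2025; November 4, 2025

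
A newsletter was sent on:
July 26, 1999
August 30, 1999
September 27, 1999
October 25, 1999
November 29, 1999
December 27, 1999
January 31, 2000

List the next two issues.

February 28, 2000; March 27, 2000

Every date is a Monday; gaps 35, 28, 28, 35, 28, 35 days.
Each is the last Monday of its month (at least one falls on the 29th or later, ruling out '4th Monday').
February 2000 ends with Monday February 28, 2000.
March 2000 ends with Monday March 27, 2000.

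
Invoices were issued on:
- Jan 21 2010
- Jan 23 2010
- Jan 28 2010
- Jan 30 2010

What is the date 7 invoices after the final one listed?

Feb 25 2010

Gaps: 2, 5, 2 days — not constant, but cyclic with period 2.
The events fall on every Thursday and Saturday.
The following Thursday is Feb 4 2010.
Next Saturday: Feb 6 2010.
Next Thursday: Feb 11 2010.
The following Saturday is Feb 13 2010.
Next Thursday: Feb 18 2010.
The following Saturday is Feb 20 2010.
Next Thursday: Feb 25 2010.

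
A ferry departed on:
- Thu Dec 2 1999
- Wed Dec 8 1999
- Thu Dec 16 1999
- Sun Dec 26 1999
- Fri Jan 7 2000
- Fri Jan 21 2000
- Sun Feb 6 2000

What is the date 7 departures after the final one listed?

Sun Jul 23 2000

The spacing grows by 2 each time: 6, 8, 10, 12, 14, 16 days.
Next gap: 18 days. Sun Feb 6 2000 + 18 days = Thu Feb 24 2000.
Next gap: 20 days. Thu Feb 24 2000 + 20 days = Wed Mar 15 2000.
Next gap: 22 days. Wed Mar 15 2000 + 22 days = Thu Apr 6 2000.
Next gap: 24 days. Thu Apr 6 2000 + 24 days = Sun Apr 30 2000.
Next gap: 26 days. Sun Apr 30 2000 + 26 days = Fri May 26 2000.
Next gap: 28 days. Fri May 26 2000 + 28 days = Fri Jun 23 2000.
Next gap: 30 days. Fri Jun 23 2000 + 30 days = Sun Jul 23 2000.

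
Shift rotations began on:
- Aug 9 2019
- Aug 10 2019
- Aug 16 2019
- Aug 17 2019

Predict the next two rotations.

Aug 23 2019, Aug 24 2019

The gap pattern 1, 6, 1 repeats every 2 events.
These are the Fridays and Saturdays of each week.
Next Friday: Aug 23 2019.
The following Saturday is Aug 24 2019.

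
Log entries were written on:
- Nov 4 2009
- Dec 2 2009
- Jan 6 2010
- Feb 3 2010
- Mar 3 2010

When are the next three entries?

Apr 7 2010, May 5 2010, Jun 2 2010

All dates are Wednesdays, 28, 35, 28, 28 days apart.
Specifically, the 1st Wednesday of each month.
April 2010 — 1st Wednesday is Apr 7 2010.
1st Wednesday of May 2010: May 5 2010.
1st Wednesday of June 2010: Jun 2 2010.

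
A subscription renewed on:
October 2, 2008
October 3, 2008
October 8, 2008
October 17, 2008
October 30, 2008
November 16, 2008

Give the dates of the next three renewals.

Gaps: 1, 5, 9, 13, 17 days — each gap is 4 larger than the previous one.
Next gap: 21 days. November 16, 2008 + 21 days = December 7, 2008.
Next gap: 25 days. December 7, 2008 + 25 days = January 1, 2009.
Next gap: 29 days. January 1, 2009 + 29 days = January 30, 2009.

December 7, 2008; January 1, 2009; January 30, 2009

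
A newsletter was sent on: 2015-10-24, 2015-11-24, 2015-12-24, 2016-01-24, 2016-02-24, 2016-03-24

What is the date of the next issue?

Each date is the 24th; the gaps (31, 30, 31, 31, 29) track the month lengths.
The rule is the 24th of each month.
April 2016: 2016-04-24.

2016-04-24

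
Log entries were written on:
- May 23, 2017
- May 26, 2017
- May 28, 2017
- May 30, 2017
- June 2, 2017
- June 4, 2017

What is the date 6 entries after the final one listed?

The gap pattern 3, 2, 2, 3, 2 repeats every 3 events.
These are the Tuesdays, Fridays and Sundays of each week.
Next Tuesday: June 6, 2017.
The following Friday is June 9, 2017.
The following Sunday is June 11, 2017.
Next Tuesday: June 13, 2017.
The following Friday is June 16, 2017.
The following Sunday is June 18, 2017.

June 18, 2017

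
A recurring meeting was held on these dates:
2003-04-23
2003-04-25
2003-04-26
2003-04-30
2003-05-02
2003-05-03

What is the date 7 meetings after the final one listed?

The gap pattern 2, 1, 4, 2, 1 repeats every 3 events.
These are the Wednesdays, Fridays and Saturdays of each week.
Next Wednesday: 2003-05-07.
Next Friday: 2003-05-09.
The following Saturday is 2003-05-10.
The following Wednesday is 2003-05-14.
Next Friday: 2003-05-16.
Next Saturday: 2003-05-17.
The following Wednesday is 2003-05-21.

2003-05-21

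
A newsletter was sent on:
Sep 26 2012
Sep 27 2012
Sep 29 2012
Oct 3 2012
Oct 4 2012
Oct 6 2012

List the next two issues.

Gaps: 1, 2, 4, 1, 2 days — not constant, but cyclic with period 3.
The events fall on every Wednesday, Thursday and Saturday.
Next Wednesday: Oct 10 2012.
Next Thursday: Oct 11 2012.

Oct 10 2012, Oct 11 2012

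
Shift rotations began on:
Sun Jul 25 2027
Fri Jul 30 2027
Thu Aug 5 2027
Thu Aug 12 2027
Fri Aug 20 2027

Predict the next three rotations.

Intervals are 5, 6, 7, 8 days — an arithmetic progression with common difference 1.
Next gap: 9 days. Fri Aug 20 2027 + 9 days = Sun Aug 29 2027.
Next gap: 10 days. Sun Aug 29 2027 + 10 days = Wed Sep 8 2027.
Next gap: 11 days. Wed Sep 8 2027 + 11 days = Sun Sep 19 2027.

Sun Aug 29 2027, Wed Sep 8 2027, Sun Sep 19 2027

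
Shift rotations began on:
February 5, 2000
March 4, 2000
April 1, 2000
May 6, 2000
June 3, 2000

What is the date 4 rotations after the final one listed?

All dates are Saturdays, 28, 28, 35, 28 days apart.
Specifically, the 1st Saturday of each month.
July 2000 — 1st Saturday is July 1, 2000.
August 2000 — 1st Saturday is August 5, 2000.
September 2000 — 1st Saturday is September 2, 2000.
1st Saturday of October 2000: October 7, 2000.

October 7, 2000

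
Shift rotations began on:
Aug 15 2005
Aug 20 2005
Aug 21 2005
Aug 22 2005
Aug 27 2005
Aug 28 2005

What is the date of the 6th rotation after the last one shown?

Sep 11 2005

Gaps: 5, 1, 1, 5, 1 days — not constant, but cyclic with period 3.
The events fall on every Monday, Saturday and Sunday.
Next Monday: Aug 29 2005.
Next Saturday: Sep 3 2005.
Next Sunday: Sep 4 2005.
The following Monday is Sep 5 2005.
Next Saturday: Sep 10 2005.
Next Sunday: Sep 11 2005.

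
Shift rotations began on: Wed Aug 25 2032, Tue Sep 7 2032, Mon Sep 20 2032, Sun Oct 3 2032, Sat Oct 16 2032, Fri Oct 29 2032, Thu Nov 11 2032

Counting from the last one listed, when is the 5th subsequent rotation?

Sat Jan 15 2033

Gaps between consecutive events: 13, 13, 13, 13, 13, 13 days — a constant 13-day interval.
Thu Nov 11 2032 + 13 days = Wed Nov 24 2032.
Wed Nov 24 2032 + 13 days = Tue Dec 7 2032.
Tue Dec 7 2032 + 13 days = Mon Dec 20 2032.
Mon Dec 20 2032 + 13 days = Sun Jan 2 2033.
Sun Jan 2 2033 + 13 days = Sat Jan 15 2033.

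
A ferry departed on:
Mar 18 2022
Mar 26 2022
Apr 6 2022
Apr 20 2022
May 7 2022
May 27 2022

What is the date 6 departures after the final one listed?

Intervals are 8, 11, 14, 17, 20 days — an arithmetic progression with common difference 3.
Next gap: 23 days. May 27 2022 + 23 days = Jun 19 2022.
Next gap: 26 days. Jun 19 2022 + 26 days = Jul 15 2022.
Next gap: 29 days. Jul 15 2022 + 29 days = Aug 13 2022.
Next gap: 32 days. Aug 13 2022 + 32 days = Sep 14 2022.
Next gap: 35 days. Sep 14 2022 + 35 days = Oct 19 2022.
Next gap: 38 days. Oct 19 2022 + 38 days = Nov 26 2022.

Nov 26 2022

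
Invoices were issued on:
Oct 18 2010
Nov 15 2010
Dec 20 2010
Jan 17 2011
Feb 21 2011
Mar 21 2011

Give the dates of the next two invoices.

Apr 18 2011, May 16 2011

Gaps: 28, 35, 28, 35, 28 days — a mix of 28 and 35. Every date is a Monday.
Each is the 3rd Monday of its month.
3rd Monday of April 2011: Apr 18 2011.
3rd Monday of May 2011: May 16 2011.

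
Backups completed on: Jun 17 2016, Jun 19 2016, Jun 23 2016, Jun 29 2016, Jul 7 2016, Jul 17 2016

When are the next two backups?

Jul 29 2016, Aug 12 2016

Intervals are 2, 4, 6, 8, 10 days — an arithmetic progression with common difference 2.
Next gap: 12 days. Jul 17 2016 + 12 days = Jul 29 2016.
Next gap: 14 days. Jul 29 2016 + 14 days = Aug 12 2016.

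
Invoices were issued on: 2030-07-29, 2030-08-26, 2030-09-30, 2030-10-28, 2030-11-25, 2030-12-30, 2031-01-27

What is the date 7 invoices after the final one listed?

2031-08-25

All Mondays; the gaps (28, 35, 28, 28, 35, 28) vary with month length.
This is the last Monday of each month.
Last Monday of February 2031: 2031-02-24.
March 2031 ends with Monday 2031-03-31.
Last Monday of April 2031: 2031-04-28.
Last Monday of May 2031: 2031-05-26.
Last Monday of June 2031: 2031-06-30.
July 2031 ends with Monday 2031-07-28.
August 2031 ends with Monday 2031-08-25.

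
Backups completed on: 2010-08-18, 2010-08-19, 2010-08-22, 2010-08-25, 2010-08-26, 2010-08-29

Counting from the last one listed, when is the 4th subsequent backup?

2010-09-08

The gap pattern 1, 3, 3, 1, 3 repeats every 3 events.
These are the Wednesdays, Thursdays and Sundays of each week.
The following Wednesday is 2010-09-01.
The following Thursday is 2010-09-02.
The following Sunday is 2010-09-05.
The following Wednesday is 2010-09-08.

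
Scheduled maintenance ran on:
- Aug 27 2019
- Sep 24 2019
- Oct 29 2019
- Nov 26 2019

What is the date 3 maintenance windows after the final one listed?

Feb 25 2020

Every date is a Tuesday; gaps 28, 35, 28 days.
Each is the last Tuesday of its month (at least one falls on the 29th or later, ruling out '4th Tuesday').
December 2019 ends with Tuesday Dec 31 2019.
Last Tuesday of January 2020: Jan 28 2020.
February 2020 ends with Tuesday Feb 25 2020.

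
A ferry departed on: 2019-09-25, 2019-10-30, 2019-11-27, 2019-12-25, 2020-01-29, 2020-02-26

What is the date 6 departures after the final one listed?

2020-08-26

All Wednesdays; the gaps (35, 28, 28, 35, 28) vary with month length.
This is the last Wednesday of each month.
March 2020 ends with Wednesday 2020-03-25.
April 2020 ends with Wednesday 2020-04-29.
May 2020 ends with Wednesday 2020-05-27.
Last Wednesday of June 2020: 2020-06-24.
Last Wednesday of July 2020: 2020-07-29.
Last Wednesday of August 2020: 2020-08-26.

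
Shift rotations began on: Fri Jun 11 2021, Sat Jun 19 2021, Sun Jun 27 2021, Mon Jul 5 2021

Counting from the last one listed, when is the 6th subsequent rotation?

Sun Aug 22 2021

Gaps between consecutive events: 8, 8, 8 days — a constant 8-day interval.
Mon Jul 5 2021 + 8 days = Tue Jul 13 2021.
Tue Jul 13 2021 + 8 days = Wed Jul 21 2021.
Wed Jul 21 2021 + 8 days = Thu Jul 29 2021.
Thu Jul 29 2021 + 8 days = Fri Aug 6 2021.
Fri Aug 6 2021 + 8 days = Sat Aug 14 2021.
Sat Aug 14 2021 + 8 days = Sun Aug 22 2021.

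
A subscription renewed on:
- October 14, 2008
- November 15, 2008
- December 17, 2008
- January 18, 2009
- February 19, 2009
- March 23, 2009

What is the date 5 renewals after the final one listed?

August 30, 2009

Gaps between consecutive events: 32, 32, 32, 32, 32 days — a constant 32-day interval.
March 23, 2009 + 32 days = April 24, 2009.
April 24, 2009 + 32 days = May 26, 2009.
May 26, 2009 + 32 days = June 27, 2009.
June 27, 2009 + 32 days = July 29, 2009.
July 29, 2009 + 32 days = August 30, 2009.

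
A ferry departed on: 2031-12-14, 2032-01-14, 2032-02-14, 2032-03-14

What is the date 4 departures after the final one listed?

2032-07-14

Gaps: 31, 31, 29 days — not constant. Every event is on the 14th of the month.
Pattern: the 14th of each month.
April 2032: 2032-04-14.
Next: May 2032 → 2032-05-14.
June 2032: 2032-06-14.
Next: July 2032 → 2032-07-14.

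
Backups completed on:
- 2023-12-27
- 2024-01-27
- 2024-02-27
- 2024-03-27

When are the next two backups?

2024-04-27, 2024-05-27

Gaps: 31, 31, 29 days — not constant. Every event is on the 27th of the month.
Pattern: the 27th of each month.
Next: April 2024 → 2024-04-27.
May 2024: 2024-05-27.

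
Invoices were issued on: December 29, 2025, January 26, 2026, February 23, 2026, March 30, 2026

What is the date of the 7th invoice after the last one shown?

October 26, 2026

Every date is a Monday; gaps 28, 28, 35 days.
Each is the last Monday of its month (at least one falls on the 29th or later, ruling out '4th Monday').
April 2026 ends with Monday April 27, 2026.
Last Monday of May 2026: May 25, 2026.
June 2026 ends with Monday June 29, 2026.
July 2026 ends with Monday July 27, 2026.
August 2026 ends with Monday August 31, 2026.
September 2026 ends with Monday September 28, 2026.
October 2026 ends with Monday October 26, 2026.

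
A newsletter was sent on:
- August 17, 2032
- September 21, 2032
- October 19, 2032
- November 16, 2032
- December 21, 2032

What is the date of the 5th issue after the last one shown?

May 17, 2033

All dates are Tuesdays, 35, 28, 28, 35 days apart.
Specifically, the 3rd Tuesday of each month.
3rd Tuesday of January 2033: January 18, 2033.
3rd Tuesday of February 2033: February 15, 2033.
3rd Tuesday of March 2033: March 15, 2033.
April 2033 — 3rd Tuesday is April 19, 2033.
3rd Tuesday of May 2033: May 17, 2033.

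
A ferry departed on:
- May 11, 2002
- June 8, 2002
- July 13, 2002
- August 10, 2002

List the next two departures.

September 14, 2002; October 12, 2002

These are Saturdays at 28- or 35-day spacing (28, 35, 28).
The pattern: 2nd Saturday of the month.
September 2002 — 2nd Saturday is September 14, 2002.
October 2002 — 2nd Saturday is October 12, 2002.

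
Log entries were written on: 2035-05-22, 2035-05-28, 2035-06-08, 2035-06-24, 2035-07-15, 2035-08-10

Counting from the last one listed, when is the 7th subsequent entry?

Gaps: 6, 11, 16, 21, 26 days — each gap is 5 larger than the previous one.
Next gap: 31 days. 2035-08-10 + 31 days = 2035-09-10.
Next gap: 36 days. 2035-09-10 + 36 days = 2035-10-16.
Next gap: 41 days. 2035-10-16 + 41 days = 2035-11-26.
Next gap: 46 days. 2035-11-26 + 46 days = 2036-01-11.
Next gap: 51 days. 2036-01-11 + 51 days = 2036-03-02.
Next gap: 56 days. 2036-03-02 + 56 days = 2036-04-27.
Next gap: 61 days. 2036-04-27 + 61 days = 2036-06-27.

2036-06-27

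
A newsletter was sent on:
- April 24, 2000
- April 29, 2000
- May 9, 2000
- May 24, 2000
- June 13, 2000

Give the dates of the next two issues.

July 8, 2000; August 7, 2000

The spacing grows by 5 each time: 5, 10, 15, 20 days.
Next gap: 25 days. June 13, 2000 + 25 days = July 8, 2000.
Next gap: 30 days. July 8, 2000 + 30 days = August 7, 2000.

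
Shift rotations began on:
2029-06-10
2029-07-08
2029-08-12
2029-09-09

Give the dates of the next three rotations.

2029-10-14, 2029-11-11, 2029-12-09

Gaps: 28, 35, 28 days — a mix of 28 and 35. Every date is a Sunday.
Each is the 2nd Sunday of its month.
2nd Sunday of October 2029: 2029-10-14.
November 2029 — 2nd Sunday is 2029-11-11.
2nd Sunday of December 2029: 2029-12-09.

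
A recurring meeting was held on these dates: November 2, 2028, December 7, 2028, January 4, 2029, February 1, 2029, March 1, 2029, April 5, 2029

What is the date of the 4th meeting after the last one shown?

Gaps: 35, 28, 28, 28, 35 days — a mix of 28 and 35. Every date is a Thursday.
Each is the 1st Thursday of its month.
1st Thursday of May 2029: May 3, 2029.
1st Thursday of June 2029: June 7, 2029.
1st Thursday of July 2029: July 5, 2029.
August 2029 — 1st Thursday is August 2, 2029.

August 2, 2029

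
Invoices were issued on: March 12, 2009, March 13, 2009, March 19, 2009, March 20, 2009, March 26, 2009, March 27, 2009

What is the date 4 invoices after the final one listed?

The gap pattern 1, 6, 1, 6, 1 repeats every 2 events.
These are the Thursdays and Fridays of each week.
The following Thursday is April 2, 2009.
Next Friday: April 3, 2009.
Next Thursday: April 9, 2009.
The following Friday is April 10, 2009.

April 10, 2009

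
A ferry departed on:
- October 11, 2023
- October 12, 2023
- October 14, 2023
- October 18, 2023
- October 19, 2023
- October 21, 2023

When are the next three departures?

Gaps: 1, 2, 4, 1, 2 days — not constant, but cyclic with period 3.
The events fall on every Wednesday, Thursday and Saturday.
Next Wednesday: October 25, 2023.
Next Thursday: October 26, 2023.
Next Saturday: October 28, 2023.

October 25, 2023; October 26, 2023; October 28, 2023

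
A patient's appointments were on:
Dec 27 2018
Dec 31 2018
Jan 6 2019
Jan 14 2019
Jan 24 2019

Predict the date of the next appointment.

Feb 5 2019

Gaps: 4, 6, 8, 10 days — each gap is 2 larger than the previous one.
Next gap: 12 days. Jan 24 2019 + 12 days = Feb 5 2019.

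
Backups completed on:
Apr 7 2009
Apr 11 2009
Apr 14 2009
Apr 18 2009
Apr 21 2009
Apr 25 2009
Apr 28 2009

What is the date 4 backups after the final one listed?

May 12 2009

The gap pattern 4, 3, 4, 3, 4, 3 repeats every 2 events.
These are the Tuesdays and Saturdays of each week.
Next Saturday: May 2 2009.
Next Tuesday: May 5 2009.
Next Saturday: May 9 2009.
Next Tuesday: May 12 2009.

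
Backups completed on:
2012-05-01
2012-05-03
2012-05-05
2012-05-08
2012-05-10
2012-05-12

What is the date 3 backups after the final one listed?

The gap pattern 2, 2, 3, 2, 2 repeats every 3 events.
These are the Tuesdays, Thursdays and Saturdays of each week.
The following Tuesday is 2012-05-15.
The following Thursday is 2012-05-17.
Next Saturday: 2012-05-19.

2012-05-19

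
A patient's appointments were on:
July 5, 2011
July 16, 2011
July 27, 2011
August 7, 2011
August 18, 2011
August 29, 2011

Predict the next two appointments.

The spacing is 11, 11, 11, 11, 11 days — always 11 days.
August 29, 2011 + 11 days = September 9, 2011.
September 9, 2011 + 11 days = September 20, 2011.

September 9, 2011; September 20, 2011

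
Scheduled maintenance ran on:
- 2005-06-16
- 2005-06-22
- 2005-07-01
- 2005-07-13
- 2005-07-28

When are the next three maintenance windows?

2005-08-15, 2005-09-05, 2005-09-29

The spacing grows by 3 each time: 6, 9, 12, 15 days.
Next gap: 18 days. 2005-07-28 + 18 days = 2005-08-15.
Next gap: 21 days. 2005-08-15 + 21 days = 2005-09-05.
Next gap: 24 days. 2005-09-05 + 24 days = 2005-09-29.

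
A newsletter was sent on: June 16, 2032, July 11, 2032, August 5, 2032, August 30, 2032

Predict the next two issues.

September 24, 2032; October 19, 2032

The spacing is 25, 25, 25 days — always 25 days.
August 30, 2032 + 25 days = September 24, 2032.
September 24, 2032 + 25 days = October 19, 2032.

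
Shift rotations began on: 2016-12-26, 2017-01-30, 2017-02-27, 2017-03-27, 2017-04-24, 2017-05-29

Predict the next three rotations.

These are Mondays with 35, 28, 28, 28, 35-day gaps.
Each is the final Monday of its month — 2017-01-30 is past the 28th, so '4th Monday' doesn't fit.
Last Monday of June 2017: 2017-06-26.
Last Monday of July 2017: 2017-07-31.
Last Monday of August 2017: 2017-08-28.

2017-06-26, 2017-07-31, 2017-08-28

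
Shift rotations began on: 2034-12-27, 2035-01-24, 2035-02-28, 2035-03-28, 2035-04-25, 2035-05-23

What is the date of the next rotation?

2035-06-27

All dates are Wednesdays, 28, 35, 28, 28, 28 days apart.
Specifically, the 4th Wednesday of each month.
June 2035 — 4th Wednesday is 2035-06-27.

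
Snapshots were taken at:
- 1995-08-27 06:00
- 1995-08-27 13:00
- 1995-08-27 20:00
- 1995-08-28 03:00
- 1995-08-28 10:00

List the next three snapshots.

1995-08-28 17:00, 1995-08-29 00:00, 1995-08-29 07:00

The interval is a steady 7 hours (7, 7, 7, 7).
1995-08-28 10:00 + 7 h = 1995-08-28 17:00.
1995-08-28 17:00 + 7 h = 1995-08-29 00:00.
1995-08-29 00:00 + 7 h = 1995-08-29 07:00.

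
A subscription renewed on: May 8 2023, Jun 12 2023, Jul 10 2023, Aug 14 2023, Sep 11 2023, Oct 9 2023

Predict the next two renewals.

All dates are Mondays, 35, 28, 35, 28, 28 days apart.
Specifically, the 2nd Monday of each month.
November 2023 — 2nd Monday is Nov 13 2023.
December 2023 — 2nd Monday is Dec 11 2023.

Nov 13 2023, Dec 11 2023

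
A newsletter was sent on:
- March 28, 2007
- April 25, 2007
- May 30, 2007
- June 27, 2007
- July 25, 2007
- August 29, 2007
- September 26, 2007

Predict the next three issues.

Every date is a Wednesday; gaps 28, 35, 28, 28, 35, 28 days.
Each is the last Wednesday of its month (at least one falls on the 29th or later, ruling out '4th Wednesday').
October 2007 ends with Wednesday October 31, 2007.
Last Wednesday of November 2007: November 28, 2007.
Last Wednesday of December 2007: December 26, 2007.

October 31, 2007; November 28, 2007; December 26, 2007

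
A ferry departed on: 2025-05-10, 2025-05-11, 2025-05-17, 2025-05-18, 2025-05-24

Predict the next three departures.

Gaps: 1, 6, 1, 6 days — not constant, but cyclic with period 2.
The events fall on every Saturday and Sunday.
The following Sunday is 2025-05-25.
The following Saturday is 2025-05-31.
The following Sunday is 2025-06-01.

2025-05-25, 2025-05-31, 2025-06-01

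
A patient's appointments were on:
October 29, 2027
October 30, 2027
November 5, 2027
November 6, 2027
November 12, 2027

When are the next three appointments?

November 13, 2027; November 19, 2027; November 20, 2027

Gaps: 1, 6, 1, 6 days — not constant, but cyclic with period 2.
The events fall on every Friday and Saturday.
Next Saturday: November 13, 2027.
Next Friday: November 19, 2027.
The following Saturday is November 20, 2027.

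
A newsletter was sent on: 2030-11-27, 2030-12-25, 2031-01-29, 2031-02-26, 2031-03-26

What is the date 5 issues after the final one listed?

All Wednesdays; the gaps (28, 35, 28, 28) vary with month length.
This is the last Wednesday of each month.
Last Wednesday of April 2031: 2031-04-30.
May 2031 ends with Wednesday 2031-05-28.
June 2031 ends with Wednesday 2031-06-25.
July 2031 ends with Wednesday 2031-07-30.
Last Wednesday of August 2031: 2031-08-27.

2031-08-27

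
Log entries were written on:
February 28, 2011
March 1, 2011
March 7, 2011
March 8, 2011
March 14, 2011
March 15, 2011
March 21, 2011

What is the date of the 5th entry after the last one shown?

April 5, 2011

Gaps: 1, 6, 1, 6, 1, 6 days — not constant, but cyclic with period 2.
The events fall on every Monday and Tuesday.
The following Tuesday is March 22, 2011.
Next Monday: March 28, 2011.
The following Tuesday is March 29, 2011.
The following Monday is April 4, 2011.
The following Tuesday is April 5, 2011.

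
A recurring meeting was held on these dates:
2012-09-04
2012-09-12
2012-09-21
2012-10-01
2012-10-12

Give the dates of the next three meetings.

2012-10-24, 2012-11-06, 2012-11-20

The spacing grows by 1 each time: 8, 9, 10, 11 days.
Next gap: 12 days. 2012-10-12 + 12 days = 2012-10-24.
Next gap: 13 days. 2012-10-24 + 13 days = 2012-11-06.
Next gap: 14 days. 2012-11-06 + 14 days = 2012-11-20.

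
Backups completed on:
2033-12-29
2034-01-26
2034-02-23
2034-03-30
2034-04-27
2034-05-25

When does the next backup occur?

Every date is a Thursday; gaps 28, 28, 35, 28, 28 days.
Each is the last Thursday of its month (at least one falls on the 29th or later, ruling out '4th Thursday').
June 2034 ends with Thursday 2034-06-29.

2034-06-29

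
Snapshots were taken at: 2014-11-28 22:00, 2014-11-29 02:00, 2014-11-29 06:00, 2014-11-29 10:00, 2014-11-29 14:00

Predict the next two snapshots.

2014-11-29 18:00, 2014-11-29 22:00

Spacing: 4, 4, 4, 4 h — constant 4 h.
2014-11-29 14:00 + 4 h = 2014-11-29 18:00.
2014-11-29 18:00 + 4 h = 2014-11-29 22:00.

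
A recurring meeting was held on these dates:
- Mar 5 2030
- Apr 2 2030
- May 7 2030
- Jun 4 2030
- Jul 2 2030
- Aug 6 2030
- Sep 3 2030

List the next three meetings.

All dates are Tuesdays, 28, 35, 28, 28, 35, 28 days apart.
Specifically, the 1st Tuesday of each month.
October 2030 — 1st Tuesday is Oct 1 2030.
1st Tuesday of November 2030: Nov 5 2030.
1st Tuesday of December 2030: Dec 3 2030.

Oct 1 2030, Nov 5 2030, Dec 3 2030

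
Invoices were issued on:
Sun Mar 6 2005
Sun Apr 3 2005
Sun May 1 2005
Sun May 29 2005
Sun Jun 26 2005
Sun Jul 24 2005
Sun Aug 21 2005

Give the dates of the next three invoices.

Gaps between consecutive events: 28, 28, 28, 28, 28, 28 days — a constant 28-day interval.
Sun Aug 21 2005 + 28 days = Sun Sep 18 2005.
Sun Sep 18 2005 + 28 days = Sun Oct 16 2005.
Sun Oct 16 2005 + 28 days = Sun Nov 13 2005.

Sun Sep 18 2005, Sun Oct 16 2005, Sun Nov 13 2005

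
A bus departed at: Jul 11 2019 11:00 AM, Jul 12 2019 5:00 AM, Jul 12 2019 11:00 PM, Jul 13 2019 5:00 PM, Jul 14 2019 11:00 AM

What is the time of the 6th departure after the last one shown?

The interval is a steady 18 hours (18, 18, 18, 18).
Jul 14 2019 11:00 AM + 18 h = Jul 15 2019 5:00 AM.
Jul 15 2019 5:00 AM + 18 h = Jul 15 2019 11:00 PM.
Jul 15 2019 11:00 PM + 18 h = Jul 16 2019 5:00 PM.
Jul 16 2019 5:00 PM + 18 h = Jul 17 2019 11:00 AM.
Jul 17 2019 11:00 AM + 18 h = Jul 18 2019 5:00 AM.
Jul 18 2019 5:00 AM + 18 h = Jul 18 2019 11:00 PM.

Jul 18 2019 11:00 PM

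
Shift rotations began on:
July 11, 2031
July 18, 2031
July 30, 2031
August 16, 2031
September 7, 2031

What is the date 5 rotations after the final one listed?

March 10, 2032

Gaps: 7, 12, 17, 22 days — each gap is 5 larger than the previous one.
Next gap: 27 days. September 7, 2031 + 27 days = October 4, 2031.
Next gap: 32 days. October 4, 2031 + 32 days = November 5, 2031.
Next gap: 37 days. November 5, 2031 + 37 days = December 12, 2031.
Next gap: 42 days. December 12, 2031 + 42 days = January 23, 2032.
Next gap: 47 days. January 23, 2032 + 47 days = March 10, 2032.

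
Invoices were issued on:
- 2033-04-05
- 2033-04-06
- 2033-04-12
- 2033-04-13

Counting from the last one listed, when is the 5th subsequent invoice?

Gaps: 1, 6, 1 days — not constant, but cyclic with period 2.
The events fall on every Tuesday and Wednesday.
Next Tuesday: 2033-04-19.
The following Wednesday is 2033-04-20.
The following Tuesday is 2033-04-26.
Next Wednesday: 2033-04-27.
The following Tuesday is 2033-05-03.

2033-05-03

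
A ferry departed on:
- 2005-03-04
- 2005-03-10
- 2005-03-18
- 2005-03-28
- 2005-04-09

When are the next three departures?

Gaps: 6, 8, 10, 12 days — each gap is 2 larger than the previous one.
Next gap: 14 days. 2005-04-09 + 14 days = 2005-04-23.
Next gap: 16 days. 2005-04-23 + 16 days = 2005-05-09.
Next gap: 18 days. 2005-05-09 + 18 days = 2005-05-27.

2005-04-23, 2005-05-09, 2005-05-27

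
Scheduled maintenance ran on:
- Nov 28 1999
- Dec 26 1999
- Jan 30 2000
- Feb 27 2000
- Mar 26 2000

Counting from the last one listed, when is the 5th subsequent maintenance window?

Aug 27 2000

These are Sundays with 28, 35, 28, 28-day gaps.
Each is the final Sunday of its month — Jan 30 2000 is past the 28th, so '4th Sunday' doesn't fit.
April 2000 ends with Sunday Apr 30 2000.
Last Sunday of May 2000: May 28 2000.
Last Sunday of June 2000: Jun 25 2000.
July 2000 ends with Sunday Jul 30 2000.
August 2000 ends with Sunday Aug 27 2000.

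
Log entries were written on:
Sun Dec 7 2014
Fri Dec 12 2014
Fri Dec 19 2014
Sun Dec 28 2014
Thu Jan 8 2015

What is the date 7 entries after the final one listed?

Intervals are 5, 7, 9, 11 days — an arithmetic progression with common difference 2.
Next gap: 13 days. Thu Jan 8 2015 + 13 days = Wed Jan 21 2015.
Next gap: 15 days. Wed Jan 21 2015 + 15 days = Thu Feb 5 2015.
Next gap: 17 days. Thu Feb 5 2015 + 17 days = Sun Feb 22 2015.
Next gap: 19 days. Sun Feb 22 2015 + 19 days = Fri Mar 13 2015.
Next gap: 21 days. Fri Mar 13 2015 + 21 days = Fri Apr 3 2015.
Next gap: 23 days. Fri Apr 3 2015 + 23 days = Sun Apr 26 2015.
Next gap: 25 days. Sun Apr 26 2015 + 25 days = Thu May 21 2015.

Thu May 21 2015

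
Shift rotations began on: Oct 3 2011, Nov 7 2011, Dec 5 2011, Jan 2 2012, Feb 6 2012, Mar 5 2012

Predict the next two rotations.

All dates are Mondays, 35, 28, 28, 35, 28 days apart.
Specifically, the 1st Monday of each month.
April 2012 — 1st Monday is Apr 2 2012.
1st Monday of May 2012: May 7 2012.

Apr 2 2012, May 7 2012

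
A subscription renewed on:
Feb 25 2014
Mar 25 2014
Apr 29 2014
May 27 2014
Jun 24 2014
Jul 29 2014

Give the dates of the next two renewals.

Every date is a Tuesday; gaps 28, 35, 28, 28, 35 days.
Each is the last Tuesday of its month (at least one falls on the 29th or later, ruling out '4th Tuesday').
Last Tuesday of August 2014: Aug 26 2014.
Last Tuesday of September 2014: Sep 30 2014.

Aug 26 2014, Sep 30 2014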